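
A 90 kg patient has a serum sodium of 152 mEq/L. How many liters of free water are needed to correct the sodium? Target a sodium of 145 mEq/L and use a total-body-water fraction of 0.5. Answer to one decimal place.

2.2 L

TBW = 0.5 · 90 = 45 L
Free water deficit = TBW · (Na/145 − 1)
= 45 · (152/145 − 1)
= 45 · 0.0483
= 2.17 L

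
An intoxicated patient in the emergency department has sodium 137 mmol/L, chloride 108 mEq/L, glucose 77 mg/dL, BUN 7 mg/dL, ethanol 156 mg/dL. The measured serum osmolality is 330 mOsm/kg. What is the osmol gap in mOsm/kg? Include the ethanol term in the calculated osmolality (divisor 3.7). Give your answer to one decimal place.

Calculated osmolality = 2·Na + glucose/18 + BUN/2.8 + ethanol/3.7
= 2·137 + 77/18 + 7/2.8 + 156/3.7
= 274 + 4.28 + 2.50 + 42.16
= 322.94 mOsm/kg ≈ 322.9 mOsm/kg
Osmolar gap = measured − calculated = 330 − 322.9 = 7.1 mOsm/kg

7.1 mOsm/kg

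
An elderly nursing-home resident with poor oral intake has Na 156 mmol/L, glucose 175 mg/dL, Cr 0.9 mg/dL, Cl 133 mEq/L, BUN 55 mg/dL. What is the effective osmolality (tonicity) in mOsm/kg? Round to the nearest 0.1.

321.7 mOsm/kg

Effective osmolality excludes urea (freely permeant across cell membranes):
2·Na + glucose/18
= 2·156 + 175/18
= 312 + 9.72
= 321.72 mOsm/kg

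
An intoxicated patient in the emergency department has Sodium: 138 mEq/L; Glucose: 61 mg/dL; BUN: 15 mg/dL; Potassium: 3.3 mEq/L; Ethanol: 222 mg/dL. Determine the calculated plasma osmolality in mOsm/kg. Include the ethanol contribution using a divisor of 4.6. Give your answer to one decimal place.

333.0 mOsm/kg

Calculated osmolality = 2·Na + glucose/18 + BUN/2.8 + ethanol/4.6
= 2·138 + 61/18 + 15/2.8 + 222/4.6
= 276 + 3.39 + 5.36 + 48.26
= 333.01 mOsm/kg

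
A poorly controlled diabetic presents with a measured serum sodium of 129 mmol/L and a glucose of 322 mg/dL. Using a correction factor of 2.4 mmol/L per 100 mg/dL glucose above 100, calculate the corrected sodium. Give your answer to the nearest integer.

Corrected Na = measured Na + 2.4 · (glucose − 100)/100
= 129 + 2.4 · (322 − 100)/100
= 129 + 5.3
= 134.3 mmol/L

134 mmol/L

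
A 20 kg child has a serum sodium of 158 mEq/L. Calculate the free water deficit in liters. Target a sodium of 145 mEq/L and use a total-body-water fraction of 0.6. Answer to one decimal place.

TBW = 0.6 · 20 = 12 L
Free water deficit = TBW · (Na/145 − 1)
= 12 · (158/145 − 1)
= 12 · 0.0897
= 1.08 L

1.1 L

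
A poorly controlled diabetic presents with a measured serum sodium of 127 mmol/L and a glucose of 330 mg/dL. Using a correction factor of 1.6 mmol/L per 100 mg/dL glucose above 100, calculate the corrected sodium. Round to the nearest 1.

Corrected Na = measured Na + 1.6 · (glucose − 100)/100
= 127 + 1.6 · (330 − 100)/100
= 127 + 3.7
= 130.7 mmol/L

131 mmol/L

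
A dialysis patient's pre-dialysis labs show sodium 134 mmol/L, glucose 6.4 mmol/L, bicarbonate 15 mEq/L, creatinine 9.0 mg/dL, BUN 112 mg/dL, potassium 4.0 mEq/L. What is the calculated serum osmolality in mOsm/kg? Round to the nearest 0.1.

314.4 mOsm/kg

Calculated osmolality = 2·Na + glucose + BUN/2.8
= 2·134 + 6.4 + 112/2.8
= 268 + 6.40 + 40
= 314.4 mOsm/kg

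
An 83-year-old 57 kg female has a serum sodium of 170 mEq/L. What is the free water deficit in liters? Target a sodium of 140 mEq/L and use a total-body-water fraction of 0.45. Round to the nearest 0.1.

5.5 L

TBW = 0.45 · 57 = 25.65 L
Free water deficit = TBW · (Na/140 − 1)
= 25.65 · (170/140 − 1)
= 25.65 · 0.2143
= 5.5 L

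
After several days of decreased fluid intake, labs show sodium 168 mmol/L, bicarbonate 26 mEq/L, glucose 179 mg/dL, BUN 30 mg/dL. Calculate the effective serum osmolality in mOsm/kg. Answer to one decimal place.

Effective osmolality excludes urea (freely permeant across cell membranes):
2·Na + glucose/18
= 2·168 + 179/18
= 336 + 9.94
= 345.94 mOsm/kg

345.9 mOsm/kg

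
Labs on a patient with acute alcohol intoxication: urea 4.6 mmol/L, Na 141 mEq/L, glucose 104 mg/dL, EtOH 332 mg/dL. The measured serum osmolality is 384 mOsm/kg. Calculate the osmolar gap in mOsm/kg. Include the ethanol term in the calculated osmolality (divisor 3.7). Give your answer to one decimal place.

1.9 mOsm/kg

Calculated osmolality = 2·Na + glucose/18 + urea + ethanol/3.7
= 2·141 + 104/18 + 4.6 + 332/3.7
= 282 + 5.78 + 4.60 + 89.73
= 382.11 mOsm/kg ≈ 382.1 mOsm/kg
Osmolar gap = measured − calculated = 384 − 382.1 = 1.9 mOsm/kg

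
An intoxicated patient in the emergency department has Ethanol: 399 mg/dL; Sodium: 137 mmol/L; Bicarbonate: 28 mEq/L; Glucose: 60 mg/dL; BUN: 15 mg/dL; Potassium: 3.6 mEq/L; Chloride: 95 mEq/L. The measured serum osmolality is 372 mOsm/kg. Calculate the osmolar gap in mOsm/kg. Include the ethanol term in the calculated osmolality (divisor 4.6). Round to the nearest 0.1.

Calculated osmolality = 2·Na + glucose/18 + BUN/2.8 + ethanol/4.6
= 2·137 + 60/18 + 15/2.8 + 399/4.6
= 274 + 3.33 + 5.36 + 86.74
= 369.43 mOsm/kg ≈ 369.4 mOsm/kg
Osmolar gap = measured − calculated = 372 − 369.4 = 2.6 mOsm/kg

2.6 mOsm/kg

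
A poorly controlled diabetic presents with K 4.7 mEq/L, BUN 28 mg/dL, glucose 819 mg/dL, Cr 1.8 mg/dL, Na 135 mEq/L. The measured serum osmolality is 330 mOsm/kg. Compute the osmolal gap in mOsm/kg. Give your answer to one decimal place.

4.5 mOsm/kg

Calculated osmolality = 2·Na + glucose/18 + BUN/2.8
= 2·135 + 819/18 + 28/2.8
= 270 + 45.50 + 10
= 325.5 mOsm/kg ≈ 325.5 mOsm/kg
Osmolar gap = measured − calculated = 330 − 325.5 = 4.5 mOsm/kg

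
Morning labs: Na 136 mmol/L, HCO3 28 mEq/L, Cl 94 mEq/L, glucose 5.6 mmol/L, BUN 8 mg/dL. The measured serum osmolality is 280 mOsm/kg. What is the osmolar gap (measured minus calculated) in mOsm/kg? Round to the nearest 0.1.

Calculated osmolality = 2·Na + glucose + BUN/2.8
= 2·136 + 5.6 + 8/2.8
= 272 + 5.60 + 2.86
= 280.46 mOsm/kg ≈ 280.5 mOsm/kg
Osmolar gap = measured − calculated = 280 − 280.5 = -0.5 mOsm/kg

-0.5 mOsm/kg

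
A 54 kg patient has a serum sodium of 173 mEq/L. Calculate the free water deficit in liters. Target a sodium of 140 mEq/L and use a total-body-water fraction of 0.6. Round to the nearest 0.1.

TBW = 0.6 · 54 = 32.4 L
Free water deficit = TBW · (Na/140 − 1)
= 32.4 · (173/140 − 1)
= 32.4 · 0.2357
= 7.64 L

7.6 L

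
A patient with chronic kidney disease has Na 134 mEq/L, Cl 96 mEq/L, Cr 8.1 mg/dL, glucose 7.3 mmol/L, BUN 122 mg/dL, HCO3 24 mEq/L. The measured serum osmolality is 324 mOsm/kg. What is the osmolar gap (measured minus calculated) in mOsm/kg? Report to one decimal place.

5.1 mOsm/kg

Calculated osmolality = 2·Na + glucose + BUN/2.8
= 2·134 + 7.3 + 122/2.8
= 268 + 7.30 + 43.57
= 318.87 mOsm/kg ≈ 318.9 mOsm/kg
Osmolar gap = measured − calculated = 324 − 318.9 = 5.1 mOsm/kg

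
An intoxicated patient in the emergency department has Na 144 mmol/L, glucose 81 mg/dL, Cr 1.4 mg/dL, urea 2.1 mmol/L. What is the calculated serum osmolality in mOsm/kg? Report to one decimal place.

Calculated osmolality = 2·Na + glucose/18 + urea
= 2·144 + 81/18 + 2.1
= 288 + 4.50 + 2.10
= 294.6 mOsm/kg

294.6 mOsm/kg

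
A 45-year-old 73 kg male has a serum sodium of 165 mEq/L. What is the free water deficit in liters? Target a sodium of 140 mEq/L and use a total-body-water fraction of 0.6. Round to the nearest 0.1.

TBW = 0.6 · 73 = 43.8 L
Free water deficit = TBW · (Na/140 − 1)
= 43.8 · (165/140 − 1)
= 43.8 · 0.1786
= 7.82 L

7.8 L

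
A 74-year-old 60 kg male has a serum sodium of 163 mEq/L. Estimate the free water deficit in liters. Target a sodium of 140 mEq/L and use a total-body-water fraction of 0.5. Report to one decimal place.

TBW = 0.5 · 60 = 30 L
Free water deficit = TBW · (Na/140 − 1)
= 30 · (163/140 − 1)
= 30 · 0.1643
= 4.93 L

4.9 L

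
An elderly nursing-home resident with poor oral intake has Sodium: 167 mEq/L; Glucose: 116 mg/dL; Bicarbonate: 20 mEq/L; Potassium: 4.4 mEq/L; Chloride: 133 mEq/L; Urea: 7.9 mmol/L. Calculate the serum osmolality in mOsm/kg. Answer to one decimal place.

348.3 mOsm/kg

Calculated osmolality = 2·Na + glucose/18 + urea
= 2·167 + 116/18 + 7.9
= 334 + 6.44 + 7.90
= 348.34 mOsm/kg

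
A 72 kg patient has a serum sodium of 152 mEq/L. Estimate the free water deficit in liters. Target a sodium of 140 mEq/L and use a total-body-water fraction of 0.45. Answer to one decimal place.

TBW = 0.45 · 72 = 32.4 L
Free water deficit = TBW · (Na/140 − 1)
= 32.4 · (152/140 − 1)
= 32.4 · 0.0857
= 2.78 L

2.8 L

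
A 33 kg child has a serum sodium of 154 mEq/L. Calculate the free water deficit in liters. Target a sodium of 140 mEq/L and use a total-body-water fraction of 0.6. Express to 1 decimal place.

2.0 L

TBW = 0.6 · 33 = 19.8 L
Free water deficit = TBW · (Na/140 − 1)
= 19.8 · (154/140 − 1)
= 19.8 · 0.1
= 1.98 L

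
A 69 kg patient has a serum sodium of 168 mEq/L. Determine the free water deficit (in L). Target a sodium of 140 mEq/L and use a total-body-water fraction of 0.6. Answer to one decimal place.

8.3 L

TBW = 0.6 · 69 = 41.4 L
Free water deficit = TBW · (Na/140 − 1)
= 41.4 · (168/140 − 1)
= 41.4 · 0.2
= 8.28 L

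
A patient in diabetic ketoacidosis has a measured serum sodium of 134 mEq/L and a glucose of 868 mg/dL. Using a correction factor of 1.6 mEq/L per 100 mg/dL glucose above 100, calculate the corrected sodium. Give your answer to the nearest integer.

146 mEq/L

Corrected Na = measured Na + 1.6 · (glucose − 100)/100
= 134 + 1.6 · (868 − 100)/100
= 134 + 12.3
= 146.3 mEq/L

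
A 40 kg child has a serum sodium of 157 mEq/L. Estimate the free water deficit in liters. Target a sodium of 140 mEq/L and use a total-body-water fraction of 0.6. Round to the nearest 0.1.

TBW = 0.6 · 40 = 24 L
Free water deficit = TBW · (Na/140 − 1)
= 24 · (157/140 − 1)
= 24 · 0.1214
= 2.91 L

2.9 L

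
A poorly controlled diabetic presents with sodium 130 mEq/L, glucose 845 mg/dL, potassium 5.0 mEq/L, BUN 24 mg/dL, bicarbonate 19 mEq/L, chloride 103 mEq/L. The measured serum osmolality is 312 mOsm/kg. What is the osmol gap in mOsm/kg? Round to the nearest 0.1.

Calculated osmolality = 2·Na + glucose/18 + BUN/2.8
= 2·130 + 845/18 + 24/2.8
= 260 + 46.94 + 8.57
= 315.51 mOsm/kg ≈ 315.5 mOsm/kg
Osmolar gap = measured − calculated = 312 − 315.5 = -3.5 mOsm/kg

-3.5 mOsm/kg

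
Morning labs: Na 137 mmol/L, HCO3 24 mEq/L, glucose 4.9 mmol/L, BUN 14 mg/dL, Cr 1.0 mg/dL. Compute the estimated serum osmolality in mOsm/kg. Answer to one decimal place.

283.9 mOsm/kg

Calculated osmolality = 2·Na + glucose + BUN/2.8
= 2·137 + 4.9 + 14/2.8
= 274 + 4.90 + 5
= 283.9 mOsm/kg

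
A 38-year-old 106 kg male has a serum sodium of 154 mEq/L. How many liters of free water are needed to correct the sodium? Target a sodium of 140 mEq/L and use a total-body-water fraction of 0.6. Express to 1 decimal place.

6.4 L

TBW = 0.6 · 106 = 63.6 L
Free water deficit = TBW · (Na/140 − 1)
= 63.6 · (154/140 − 1)
= 63.6 · 0.1
= 6.36 L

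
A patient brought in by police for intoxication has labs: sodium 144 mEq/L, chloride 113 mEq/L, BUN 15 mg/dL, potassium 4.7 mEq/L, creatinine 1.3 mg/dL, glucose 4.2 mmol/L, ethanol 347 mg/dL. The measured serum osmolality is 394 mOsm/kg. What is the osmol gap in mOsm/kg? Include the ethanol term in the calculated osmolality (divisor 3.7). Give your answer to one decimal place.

2.7 mOsm/kg

Calculated osmolality = 2·Na + glucose + BUN/2.8 + ethanol/3.7
= 2·144 + 4.2 + 15/2.8 + 347/3.7
= 288 + 4.20 + 5.36 + 93.78
= 391.34 mOsm/kg ≈ 391.3 mOsm/kg
Osmolar gap = measured − calculated = 394 − 391.3 = 2.7 mOsm/kg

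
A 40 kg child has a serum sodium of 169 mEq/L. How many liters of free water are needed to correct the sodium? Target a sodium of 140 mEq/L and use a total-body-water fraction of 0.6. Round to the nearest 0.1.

TBW = 0.6 · 40 = 24 L
Free water deficit = TBW · (Na/140 − 1)
= 24 · (169/140 − 1)
= 24 · 0.2071
= 4.97 L

5.0 L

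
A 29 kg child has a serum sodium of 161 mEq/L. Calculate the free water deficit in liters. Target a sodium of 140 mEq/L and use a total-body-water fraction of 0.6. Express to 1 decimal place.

2.6 L

TBW = 0.6 · 29 = 17.4 L
Free water deficit = TBW · (Na/140 − 1)
= 17.4 · (161/140 − 1)
= 17.4 · 0.15
= 2.61 L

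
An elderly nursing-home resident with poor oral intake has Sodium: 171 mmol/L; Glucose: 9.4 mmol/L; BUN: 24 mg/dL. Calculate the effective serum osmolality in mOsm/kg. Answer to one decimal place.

Effective osmolality excludes urea (freely permeant across cell membranes):
2·Na + glucose
= 2·171 + 9.4
= 342 + 9.4
= 351.4 mOsm/kg

351.4 mOsm/kg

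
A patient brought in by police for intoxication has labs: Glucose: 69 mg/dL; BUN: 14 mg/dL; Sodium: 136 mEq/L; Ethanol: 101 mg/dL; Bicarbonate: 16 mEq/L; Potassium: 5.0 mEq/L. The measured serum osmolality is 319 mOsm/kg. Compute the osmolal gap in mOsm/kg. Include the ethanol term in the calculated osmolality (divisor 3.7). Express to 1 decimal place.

10.9 mOsm/kg

Calculated osmolality = 2·Na + glucose/18 + BUN/2.8 + ethanol/3.7
= 2·136 + 69/18 + 14/2.8 + 101/3.7
= 272 + 3.83 + 5 + 27.30
= 308.13 mOsm/kg ≈ 308.1 mOsm/kg
Osmolar gap = measured − calculated = 319 − 308.1 = 10.9 mOsm/kg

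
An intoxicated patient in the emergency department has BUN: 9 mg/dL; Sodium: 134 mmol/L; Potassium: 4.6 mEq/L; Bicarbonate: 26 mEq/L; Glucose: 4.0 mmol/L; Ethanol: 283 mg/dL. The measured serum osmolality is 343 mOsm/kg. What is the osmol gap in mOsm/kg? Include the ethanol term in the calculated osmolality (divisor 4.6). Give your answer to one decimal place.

Calculated osmolality = 2·Na + glucose + BUN/2.8 + ethanol/4.6
= 2·134 + 4 + 9/2.8 + 283/4.6
= 268 + 4 + 3.21 + 61.52
= 336.73 mOsm/kg ≈ 336.7 mOsm/kg
Osmolar gap = measured − calculated = 343 − 336.7 = 6.3 mOsm/kg

6.3 mOsm/kg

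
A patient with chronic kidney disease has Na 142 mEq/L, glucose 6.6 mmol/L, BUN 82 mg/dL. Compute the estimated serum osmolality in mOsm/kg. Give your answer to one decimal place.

Calculated osmolality = 2·Na + glucose + BUN/2.8
= 2·142 + 6.6 + 82/2.8
= 284 + 6.60 + 29.29
= 319.89 mOsm/kg

319.9 mOsm/kg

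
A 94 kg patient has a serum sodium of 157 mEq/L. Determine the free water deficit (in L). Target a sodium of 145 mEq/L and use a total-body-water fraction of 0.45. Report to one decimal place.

TBW = 0.45 · 94 = 42.3 L
Free water deficit = TBW · (Na/145 − 1)
= 42.3 · (157/145 − 1)
= 42.3 · 0.0828
= 3.5 L

3.5 L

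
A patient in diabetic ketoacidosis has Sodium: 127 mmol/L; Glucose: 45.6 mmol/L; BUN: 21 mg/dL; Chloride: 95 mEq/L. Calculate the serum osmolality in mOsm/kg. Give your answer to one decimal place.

Calculated osmolality = 2·Na + glucose + BUN/2.8
= 2·127 + 45.6 + 21/2.8
= 254 + 45.60 + 7.50
= 307.1 mOsm/kg

307.1 mOsm/kg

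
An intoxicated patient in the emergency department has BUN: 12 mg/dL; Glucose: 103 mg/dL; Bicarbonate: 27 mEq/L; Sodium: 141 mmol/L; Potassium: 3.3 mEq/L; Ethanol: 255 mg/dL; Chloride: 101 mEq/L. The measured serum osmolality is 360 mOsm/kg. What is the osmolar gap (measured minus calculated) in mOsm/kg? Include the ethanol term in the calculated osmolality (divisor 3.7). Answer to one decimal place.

-0.9 mOsm/kg

Calculated osmolality = 2·Na + glucose/18 + BUN/2.8 + ethanol/3.7
= 2·141 + 103/18 + 12/2.8 + 255/3.7
= 282 + 5.72 + 4.29 + 68.92
= 360.93 mOsm/kg ≈ 360.9 mOsm/kg
Osmolar gap = measured − calculated = 360 − 360.9 = -0.9 mOsm/kg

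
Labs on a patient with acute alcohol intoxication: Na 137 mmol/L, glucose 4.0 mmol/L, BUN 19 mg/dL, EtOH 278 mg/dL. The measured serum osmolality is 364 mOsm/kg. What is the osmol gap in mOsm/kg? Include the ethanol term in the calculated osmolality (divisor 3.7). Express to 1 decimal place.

Calculated osmolality = 2·Na + glucose + BUN/2.8 + ethanol/3.7
= 2·137 + 4 + 19/2.8 + 278/3.7
= 274 + 4 + 6.79 + 75.14
= 359.93 mOsm/kg ≈ 359.9 mOsm/kg
Osmolar gap = measured − calculated = 364 − 359.9 = 4.1 mOsm/kg

4.1 mOsm/kg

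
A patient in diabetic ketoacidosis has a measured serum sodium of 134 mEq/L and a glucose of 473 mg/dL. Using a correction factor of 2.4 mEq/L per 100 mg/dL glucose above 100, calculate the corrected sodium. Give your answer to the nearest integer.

Corrected Na = measured Na + 2.4 · (glucose − 100)/100
= 134 + 2.4 · (473 − 100)/100
= 134 + 9
= 143 mEq/L

143 mEq/L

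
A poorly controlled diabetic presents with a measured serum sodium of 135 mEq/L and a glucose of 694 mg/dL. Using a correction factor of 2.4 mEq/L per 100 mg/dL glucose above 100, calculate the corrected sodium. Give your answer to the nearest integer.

149 mEq/L

Corrected Na = measured Na + 2.4 · (glucose − 100)/100
= 135 + 2.4 · (694 − 100)/100
= 135 + 14.3
= 149.3 mEq/L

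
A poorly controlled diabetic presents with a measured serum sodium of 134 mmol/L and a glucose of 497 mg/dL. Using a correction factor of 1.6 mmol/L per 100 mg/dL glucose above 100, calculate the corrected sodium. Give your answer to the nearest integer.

Corrected Na = measured Na + 1.6 · (glucose − 100)/100
= 134 + 1.6 · (497 − 100)/100
= 134 + 6.4
= 140.4 mmol/L

140 mmol/L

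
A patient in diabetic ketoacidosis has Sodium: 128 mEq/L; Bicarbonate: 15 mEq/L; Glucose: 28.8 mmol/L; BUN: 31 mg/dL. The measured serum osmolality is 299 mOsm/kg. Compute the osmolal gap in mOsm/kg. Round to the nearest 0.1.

3.1 mOsm/kg

Calculated osmolality = 2·Na + glucose + BUN/2.8
= 2·128 + 28.8 + 31/2.8
= 256 + 28.80 + 11.07
= 295.87 mOsm/kg ≈ 295.9 mOsm/kg
Osmolar gap = measured − calculated = 299 − 295.9 = 3.1 mOsm/kg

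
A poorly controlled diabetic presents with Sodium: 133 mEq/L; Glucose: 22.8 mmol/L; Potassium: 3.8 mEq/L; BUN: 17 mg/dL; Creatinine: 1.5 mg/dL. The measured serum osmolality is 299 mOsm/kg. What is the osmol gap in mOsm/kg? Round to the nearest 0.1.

4.1 mOsm/kg

Calculated osmolality = 2·Na + glucose + BUN/2.8
= 2·133 + 22.8 + 17/2.8
= 266 + 22.80 + 6.07
= 294.87 mOsm/kg ≈ 294.9 mOsm/kg
Osmolar gap = measured − calculated = 299 − 294.9 = 4.1 mOsm/kg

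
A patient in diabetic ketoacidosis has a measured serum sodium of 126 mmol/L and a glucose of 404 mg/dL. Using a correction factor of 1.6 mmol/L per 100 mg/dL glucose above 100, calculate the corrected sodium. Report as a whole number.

Corrected Na = measured Na + 1.6 · (glucose − 100)/100
= 126 + 1.6 · (404 − 100)/100
= 126 + 4.9
= 130.9 mmol/L

131 mmol/L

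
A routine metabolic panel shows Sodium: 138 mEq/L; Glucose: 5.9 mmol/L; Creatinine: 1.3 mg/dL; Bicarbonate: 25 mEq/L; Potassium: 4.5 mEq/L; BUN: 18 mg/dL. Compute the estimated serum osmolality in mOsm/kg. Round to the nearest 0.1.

288.3 mOsm/kg

Calculated osmolality = 2·Na + glucose + BUN/2.8
= 2·138 + 5.9 + 18/2.8
= 276 + 5.90 + 6.43
= 288.33 mOsm/kg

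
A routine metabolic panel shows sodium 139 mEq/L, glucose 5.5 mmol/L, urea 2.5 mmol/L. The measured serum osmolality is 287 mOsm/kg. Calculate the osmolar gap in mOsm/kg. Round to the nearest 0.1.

1.0 mOsm/kg

Calculated osmolality = 2·Na + glucose + urea
= 2·139 + 5.5 + 2.5
= 278 + 5.50 + 2.50
= 286 mOsm/kg ≈ 286.0 mOsm/kg
Osmolar gap = measured − calculated = 287 − 286.0 = 1.0 mOsm/kg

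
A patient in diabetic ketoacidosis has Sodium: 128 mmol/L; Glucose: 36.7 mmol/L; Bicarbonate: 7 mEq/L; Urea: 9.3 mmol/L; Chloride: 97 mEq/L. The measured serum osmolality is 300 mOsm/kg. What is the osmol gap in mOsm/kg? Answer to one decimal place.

Calculated osmolality = 2·Na + glucose + urea
= 2·128 + 36.7 + 9.3
= 256 + 36.70 + 9.30
= 302 mOsm/kg ≈ 302.0 mOsm/kg
Osmolar gap = measured − calculated = 300 − 302.0 = -2.0 mOsm/kg

-2.0 mOsm/kg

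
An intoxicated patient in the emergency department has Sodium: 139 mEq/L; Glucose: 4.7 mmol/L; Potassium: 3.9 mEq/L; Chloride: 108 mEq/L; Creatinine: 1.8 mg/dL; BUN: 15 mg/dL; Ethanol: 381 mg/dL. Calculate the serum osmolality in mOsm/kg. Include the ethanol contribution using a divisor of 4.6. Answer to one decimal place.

370.9 mOsm/kg

Calculated osmolality = 2·Na + glucose + BUN/2.8 + ethanol/4.6
= 2·139 + 4.7 + 15/2.8 + 381/4.6
= 278 + 4.70 + 5.36 + 82.83
= 370.89 mOsm/kg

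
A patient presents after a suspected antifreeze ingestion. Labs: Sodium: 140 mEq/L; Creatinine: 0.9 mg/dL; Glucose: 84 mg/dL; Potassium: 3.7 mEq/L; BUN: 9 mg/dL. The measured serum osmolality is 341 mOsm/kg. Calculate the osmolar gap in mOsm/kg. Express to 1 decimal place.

Calculated osmolality = 2·Na + glucose/18 + BUN/2.8
= 2·140 + 84/18 + 9/2.8
= 280 + 4.67 + 3.21
= 287.88 mOsm/kg ≈ 287.9 mOsm/kg
Osmolar gap = measured − calculated = 341 − 287.9 = 53.1 mOsm/kg

53.1 mOsm/kg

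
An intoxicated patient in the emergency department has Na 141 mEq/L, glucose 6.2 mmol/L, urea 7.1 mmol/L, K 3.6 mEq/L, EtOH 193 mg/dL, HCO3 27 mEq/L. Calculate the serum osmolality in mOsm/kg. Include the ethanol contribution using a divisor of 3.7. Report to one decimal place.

Calculated osmolality = 2·Na + glucose + urea + ethanol/3.7
= 2·141 + 6.2 + 7.1 + 193/3.7
= 282 + 6.20 + 7.10 + 52.16
= 347.46 mOsm/kg

347.5 mOsm/kg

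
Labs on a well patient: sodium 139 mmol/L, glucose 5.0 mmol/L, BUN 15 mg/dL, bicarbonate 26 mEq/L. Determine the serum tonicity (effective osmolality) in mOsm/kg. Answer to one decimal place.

Effective osmolality excludes urea (freely permeant across cell membranes):
2·Na + glucose
= 2·139 + 5
= 278 + 5
= 283 mOsm/kg

283.0 mOsm/kg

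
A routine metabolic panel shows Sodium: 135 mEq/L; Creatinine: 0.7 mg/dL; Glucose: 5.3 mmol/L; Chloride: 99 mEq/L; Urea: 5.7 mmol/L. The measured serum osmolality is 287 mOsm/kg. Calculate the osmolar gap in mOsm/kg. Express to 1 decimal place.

Calculated osmolality = 2·Na + glucose + urea
= 2·135 + 5.3 + 5.7
= 270 + 5.30 + 5.70
= 281 mOsm/kg ≈ 281.0 mOsm/kg
Osmolar gap = measured − calculated = 287 − 281.0 = 6.0 mOsm/kg

6.0 mOsm/kg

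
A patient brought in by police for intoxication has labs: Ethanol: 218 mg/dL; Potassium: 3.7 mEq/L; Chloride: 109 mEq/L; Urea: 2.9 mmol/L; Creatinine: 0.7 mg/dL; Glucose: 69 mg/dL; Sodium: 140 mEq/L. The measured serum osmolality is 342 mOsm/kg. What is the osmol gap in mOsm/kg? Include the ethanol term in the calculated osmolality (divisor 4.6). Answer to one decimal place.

Calculated osmolality = 2·Na + glucose/18 + urea + ethanol/4.6
= 2·140 + 69/18 + 2.9 + 218/4.6
= 280 + 3.83 + 2.90 + 47.39
= 334.12 mOsm/kg ≈ 334.1 mOsm/kg
Osmolar gap = measured − calculated = 342 − 334.1 = 7.9 mOsm/kg

7.9 mOsm/kg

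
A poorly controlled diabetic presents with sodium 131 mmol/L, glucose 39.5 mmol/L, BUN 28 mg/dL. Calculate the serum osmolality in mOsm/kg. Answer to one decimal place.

311.5 mOsm/kg

Calculated osmolality = 2·Na + glucose + BUN/2.8
= 2·131 + 39.5 + 28/2.8
= 262 + 39.50 + 10
= 311.5 mOsm/kg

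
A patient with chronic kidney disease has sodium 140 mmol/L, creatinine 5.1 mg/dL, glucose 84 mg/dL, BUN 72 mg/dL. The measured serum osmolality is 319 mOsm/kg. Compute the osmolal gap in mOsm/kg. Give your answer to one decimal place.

8.6 mOsm/kg

Calculated osmolality = 2·Na + glucose/18 + BUN/2.8
= 2·140 + 84/18 + 72/2.8
= 280 + 4.67 + 25.71
= 310.38 mOsm/kg ≈ 310.4 mOsm/kg
Osmolar gap = measured − calculated = 319 − 310.4 = 8.6 mOsm/kg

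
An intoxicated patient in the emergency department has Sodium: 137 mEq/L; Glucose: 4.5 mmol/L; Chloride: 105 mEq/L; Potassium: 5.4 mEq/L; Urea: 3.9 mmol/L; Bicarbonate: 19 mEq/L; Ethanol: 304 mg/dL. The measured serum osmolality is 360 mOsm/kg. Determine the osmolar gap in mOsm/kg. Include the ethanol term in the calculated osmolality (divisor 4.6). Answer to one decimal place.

Calculated osmolality = 2·Na + glucose + urea + ethanol/4.6
= 2·137 + 4.5 + 3.9 + 304/4.6
= 274 + 4.50 + 3.90 + 66.09
= 348.49 mOsm/kg ≈ 348.5 mOsm/kg
Osmolar gap = measured − calculated = 360 − 348.5 = 11.5 mOsm/kg

11.5 mOsm/kg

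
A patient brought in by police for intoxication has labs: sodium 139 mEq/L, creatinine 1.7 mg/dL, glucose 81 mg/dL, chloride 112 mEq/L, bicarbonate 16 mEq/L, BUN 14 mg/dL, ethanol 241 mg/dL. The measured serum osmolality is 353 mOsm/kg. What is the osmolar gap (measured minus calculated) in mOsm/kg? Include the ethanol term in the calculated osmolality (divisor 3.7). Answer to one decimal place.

0.4 mOsm/kg

Calculated osmolality = 2·Na + glucose/18 + BUN/2.8 + ethanol/3.7
= 2·139 + 81/18 + 14/2.8 + 241/3.7
= 278 + 4.50 + 5 + 65.14
= 352.64 mOsm/kg ≈ 352.6 mOsm/kg
Osmolar gap = measured − calculated = 353 − 352.6 = 0.4 mOsm/kg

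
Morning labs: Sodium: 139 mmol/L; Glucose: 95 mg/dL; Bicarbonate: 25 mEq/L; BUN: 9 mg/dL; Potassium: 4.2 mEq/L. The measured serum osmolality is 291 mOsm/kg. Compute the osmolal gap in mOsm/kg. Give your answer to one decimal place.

4.5 mOsm/kg

Calculated osmolality = 2·Na + glucose/18 + BUN/2.8
= 2·139 + 95/18 + 9/2.8
= 278 + 5.28 + 3.21
= 286.49 mOsm/kg ≈ 286.5 mOsm/kg
Osmolar gap = measured − calculated = 291 − 286.5 = 4.5 mOsm/kg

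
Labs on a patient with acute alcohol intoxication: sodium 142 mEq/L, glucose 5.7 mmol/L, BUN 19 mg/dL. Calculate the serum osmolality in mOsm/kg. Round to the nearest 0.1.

296.5 mOsm/kg

Calculated osmolality = 2·Na + glucose + BUN/2.8
= 2·142 + 5.7 + 19/2.8
= 284 + 5.70 + 6.79
= 296.49 mOsm/kg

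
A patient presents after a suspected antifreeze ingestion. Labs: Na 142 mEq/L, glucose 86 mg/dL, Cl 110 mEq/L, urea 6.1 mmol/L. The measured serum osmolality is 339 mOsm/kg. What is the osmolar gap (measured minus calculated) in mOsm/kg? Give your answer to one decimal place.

44.1 mOsm/kg

Calculated osmolality = 2·Na + glucose/18 + urea
= 2·142 + 86/18 + 6.1
= 284 + 4.78 + 6.10
= 294.88 mOsm/kg ≈ 294.9 mOsm/kg
Osmolar gap = measured − calculated = 339 − 294.9 = 44.1 mOsm/kg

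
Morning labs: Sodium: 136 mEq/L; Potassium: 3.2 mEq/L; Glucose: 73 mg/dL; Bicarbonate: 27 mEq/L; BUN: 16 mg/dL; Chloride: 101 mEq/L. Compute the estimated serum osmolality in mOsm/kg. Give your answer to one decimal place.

Calculated osmolality = 2·Na + glucose/18 + BUN/2.8
= 2·136 + 73/18 + 16/2.8
= 272 + 4.06 + 5.71
= 281.77 mOsm/kg

281.8 mOsm/kg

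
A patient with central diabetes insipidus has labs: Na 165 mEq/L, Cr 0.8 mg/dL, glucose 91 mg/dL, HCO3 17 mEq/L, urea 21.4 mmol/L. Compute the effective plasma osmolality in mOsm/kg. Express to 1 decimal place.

335.1 mOsm/kg

Effective osmolality excludes urea (freely permeant across cell membranes):
2·Na + glucose/18
= 2·165 + 91/18
= 330 + 5.06
= 335.06 mOsm/kg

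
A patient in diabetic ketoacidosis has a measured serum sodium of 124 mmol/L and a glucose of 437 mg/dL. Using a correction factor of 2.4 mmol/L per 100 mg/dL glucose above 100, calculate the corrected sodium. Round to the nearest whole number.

Corrected Na = measured Na + 2.4 · (glucose − 100)/100
= 124 + 2.4 · (437 − 100)/100
= 124 + 8.1
= 132.1 mmol/L

132 mmol/L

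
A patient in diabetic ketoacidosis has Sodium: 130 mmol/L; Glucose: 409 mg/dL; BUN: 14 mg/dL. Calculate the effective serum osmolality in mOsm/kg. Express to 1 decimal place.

282.7 mOsm/kg

Effective osmolality excludes urea (freely permeant across cell membranes):
2·Na + glucose/18
= 2·130 + 409/18
= 260 + 22.72
= 282.72 mOsm/kg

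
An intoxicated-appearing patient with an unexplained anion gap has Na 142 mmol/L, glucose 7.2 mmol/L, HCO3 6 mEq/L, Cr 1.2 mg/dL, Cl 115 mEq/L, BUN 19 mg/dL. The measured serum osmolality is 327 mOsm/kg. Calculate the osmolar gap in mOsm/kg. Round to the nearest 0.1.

Calculated osmolality = 2·Na + glucose + BUN/2.8
= 2·142 + 7.2 + 19/2.8
= 284 + 7.20 + 6.79
= 297.99 mOsm/kg ≈ 298.0 mOsm/kg
Osmolar gap = measured − calculated = 327 − 298.0 = 29.0 mOsm/kg

29.0 mOsm/kg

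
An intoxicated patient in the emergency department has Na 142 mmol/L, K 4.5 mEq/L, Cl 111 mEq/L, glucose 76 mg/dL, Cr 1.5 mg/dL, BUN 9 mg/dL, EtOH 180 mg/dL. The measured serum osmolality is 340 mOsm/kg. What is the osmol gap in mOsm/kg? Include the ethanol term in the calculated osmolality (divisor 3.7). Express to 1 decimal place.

Calculated osmolality = 2·Na + glucose/18 + BUN/2.8 + ethanol/3.7
= 2·142 + 76/18 + 9/2.8 + 180/3.7
= 284 + 4.22 + 3.21 + 48.65
= 340.08 mOsm/kg ≈ 340.1 mOsm/kg
Osmolar gap = measured − calculated = 340 − 340.1 = -0.1 mOsm/kg

-0.1 mOsm/kg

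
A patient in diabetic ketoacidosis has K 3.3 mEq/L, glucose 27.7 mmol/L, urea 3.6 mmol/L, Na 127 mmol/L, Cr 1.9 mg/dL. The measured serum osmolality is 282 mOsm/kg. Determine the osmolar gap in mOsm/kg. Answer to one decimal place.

Calculated osmolality = 2·Na + glucose + urea
= 2·127 + 27.7 + 3.6
= 254 + 27.70 + 3.60
= 285.3 mOsm/kg ≈ 285.3 mOsm/kg
Osmolar gap = measured − calculated = 282 − 285.3 = -3.3 mOsm/kg

-3.3 mOsm/kg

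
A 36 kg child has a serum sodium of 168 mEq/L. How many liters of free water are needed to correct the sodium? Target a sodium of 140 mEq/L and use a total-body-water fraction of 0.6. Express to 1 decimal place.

TBW = 0.6 · 36 = 21.6 L
Free water deficit = TBW · (Na/140 − 1)
= 21.6 · (168/140 − 1)
= 21.6 · 0.2
= 4.32 L

4.3 L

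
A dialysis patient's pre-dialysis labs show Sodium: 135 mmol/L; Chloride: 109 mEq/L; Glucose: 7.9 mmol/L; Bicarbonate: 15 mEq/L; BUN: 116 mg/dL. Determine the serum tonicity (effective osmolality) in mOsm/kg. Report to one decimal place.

277.9 mOsm/kg

Effective osmolality excludes urea (freely permeant across cell membranes):
2·Na + glucose
= 2·135 + 7.9
= 270 + 7.9
= 277.9 mOsm/kg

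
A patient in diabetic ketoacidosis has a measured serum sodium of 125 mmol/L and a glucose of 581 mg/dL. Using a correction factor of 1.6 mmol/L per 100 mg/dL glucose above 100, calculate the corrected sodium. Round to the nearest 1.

Corrected Na = measured Na + 1.6 · (glucose − 100)/100
= 125 + 1.6 · (581 − 100)/100
= 125 + 7.7
= 132.7 mmol/L

133 mmol/L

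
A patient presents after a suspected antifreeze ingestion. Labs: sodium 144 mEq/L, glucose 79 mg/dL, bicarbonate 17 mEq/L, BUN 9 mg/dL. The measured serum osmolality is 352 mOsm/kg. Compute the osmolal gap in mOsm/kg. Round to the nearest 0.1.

56.4 mOsm/kg

Calculated osmolality = 2·Na + glucose/18 + BUN/2.8
= 2·144 + 79/18 + 9/2.8
= 288 + 4.39 + 3.21
= 295.6 mOsm/kg ≈ 295.6 mOsm/kg
Osmolar gap = measured − calculated = 352 − 295.6 = 56.4 mOsm/kg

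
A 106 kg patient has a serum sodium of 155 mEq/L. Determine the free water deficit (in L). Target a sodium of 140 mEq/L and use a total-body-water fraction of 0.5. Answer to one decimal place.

TBW = 0.5 · 106 = 53 L
Free water deficit = TBW · (Na/140 − 1)
= 53 · (155/140 − 1)
= 53 · 0.1071
= 5.68 L

5.7 L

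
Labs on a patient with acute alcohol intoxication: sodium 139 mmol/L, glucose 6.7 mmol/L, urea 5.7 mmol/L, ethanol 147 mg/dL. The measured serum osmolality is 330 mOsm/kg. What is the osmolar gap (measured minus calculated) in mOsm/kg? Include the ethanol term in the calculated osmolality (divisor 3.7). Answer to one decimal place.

Calculated osmolality = 2·Na + glucose + urea + ethanol/3.7
= 2·139 + 6.7 + 5.7 + 147/3.7
= 278 + 6.70 + 5.70 + 39.73
= 330.13 mOsm/kg ≈ 330.1 mOsm/kg
Osmolar gap = measured − calculated = 330 − 330.1 = -0.1 mOsm/kg

-0.1 mOsm/kg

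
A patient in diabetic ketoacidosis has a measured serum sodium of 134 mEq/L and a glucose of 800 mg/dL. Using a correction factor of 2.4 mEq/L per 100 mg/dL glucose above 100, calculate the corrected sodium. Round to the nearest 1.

151 mEq/L

Corrected Na = measured Na + 2.4 · (glucose − 100)/100
= 134 + 2.4 · (800 − 100)/100
= 134 + 16.8
= 150.8 mEq/L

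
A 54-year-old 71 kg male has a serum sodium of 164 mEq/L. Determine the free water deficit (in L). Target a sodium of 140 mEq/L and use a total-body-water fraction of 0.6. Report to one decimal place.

7.3 L

TBW = 0.6 · 71 = 42.6 L
Free water deficit = TBW · (Na/140 − 1)
= 42.6 · (164/140 − 1)
= 42.6 · 0.1714
= 7.3 L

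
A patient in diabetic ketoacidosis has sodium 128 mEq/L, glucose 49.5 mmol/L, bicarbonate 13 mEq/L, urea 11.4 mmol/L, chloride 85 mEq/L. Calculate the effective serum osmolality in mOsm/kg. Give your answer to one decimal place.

Effective osmolality excludes urea (freely permeant across cell membranes):
2·Na + glucose
= 2·128 + 49.5
= 256 + 49.5
= 305.5 mOsm/kg

305.5 mOsm/kg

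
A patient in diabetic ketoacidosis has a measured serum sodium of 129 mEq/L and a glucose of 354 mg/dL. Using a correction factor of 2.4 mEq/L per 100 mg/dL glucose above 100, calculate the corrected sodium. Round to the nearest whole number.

135 mEq/L

Corrected Na = measured Na + 2.4 · (glucose − 100)/100
= 129 + 2.4 · (354 − 100)/100
= 129 + 6.1
= 135.1 mEq/L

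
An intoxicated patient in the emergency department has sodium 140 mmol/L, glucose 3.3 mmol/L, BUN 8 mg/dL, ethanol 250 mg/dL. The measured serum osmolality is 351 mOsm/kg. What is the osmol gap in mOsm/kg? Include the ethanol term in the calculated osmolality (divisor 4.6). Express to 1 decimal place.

10.5 mOsm/kg

Calculated osmolality = 2·Na + glucose + BUN/2.8 + ethanol/4.6
= 2·140 + 3.3 + 8/2.8 + 250/4.6
= 280 + 3.30 + 2.86 + 54.35
= 340.51 mOsm/kg ≈ 340.5 mOsm/kg
Osmolar gap = measured − calculated = 351 − 340.5 = 10.5 mOsm/kg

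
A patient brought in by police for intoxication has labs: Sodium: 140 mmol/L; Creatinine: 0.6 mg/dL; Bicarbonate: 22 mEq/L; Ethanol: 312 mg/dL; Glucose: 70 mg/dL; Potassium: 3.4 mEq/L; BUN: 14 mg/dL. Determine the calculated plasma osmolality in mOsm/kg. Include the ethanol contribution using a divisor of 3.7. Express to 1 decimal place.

373.2 mOsm/kg

Calculated osmolality = 2·Na + glucose/18 + BUN/2.8 + ethanol/3.7
= 2·140 + 70/18 + 14/2.8 + 312/3.7
= 280 + 3.89 + 5 + 84.32
= 373.21 mOsm/kg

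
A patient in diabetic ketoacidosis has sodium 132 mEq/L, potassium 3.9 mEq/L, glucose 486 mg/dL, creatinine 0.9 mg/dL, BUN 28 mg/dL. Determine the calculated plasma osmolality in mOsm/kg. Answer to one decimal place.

Calculated osmolality = 2·Na + glucose/18 + BUN/2.8
= 2·132 + 486/18 + 28/2.8
= 264 + 27 + 10
= 301 mOsm/kg

301.0 mOsm/kg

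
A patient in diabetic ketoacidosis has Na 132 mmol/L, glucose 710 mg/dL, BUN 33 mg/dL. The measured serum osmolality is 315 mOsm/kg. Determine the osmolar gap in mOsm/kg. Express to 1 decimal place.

Calculated osmolality = 2·Na + glucose/18 + BUN/2.8
= 2·132 + 710/18 + 33/2.8
= 264 + 39.44 + 11.79
= 315.23 mOsm/kg ≈ 315.2 mOsm/kg
Osmolar gap = measured − calculated = 315 − 315.2 = -0.2 mOsm/kg

-0.2 mOsm/kg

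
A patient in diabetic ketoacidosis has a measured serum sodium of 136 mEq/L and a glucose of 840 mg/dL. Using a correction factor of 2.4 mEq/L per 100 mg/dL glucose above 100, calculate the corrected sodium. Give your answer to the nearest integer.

154 mEq/L

Corrected Na = measured Na + 2.4 · (glucose − 100)/100
= 136 + 2.4 · (840 − 100)/100
= 136 + 17.8
= 153.8 mEq/L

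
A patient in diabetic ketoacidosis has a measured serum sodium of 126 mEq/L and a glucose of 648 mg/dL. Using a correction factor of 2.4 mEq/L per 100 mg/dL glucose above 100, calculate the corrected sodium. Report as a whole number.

Corrected Na = measured Na + 2.4 · (glucose − 100)/100
= 126 + 2.4 · (648 − 100)/100
= 126 + 13.2
= 139.2 mEq/L

139 mEq/L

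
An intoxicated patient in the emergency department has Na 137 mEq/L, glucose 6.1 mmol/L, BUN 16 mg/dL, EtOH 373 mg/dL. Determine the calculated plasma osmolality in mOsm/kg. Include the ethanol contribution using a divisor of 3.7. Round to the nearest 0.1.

386.6 mOsm/kg

Calculated osmolality = 2·Na + glucose + BUN/2.8 + ethanol/3.7
= 2·137 + 6.1 + 16/2.8 + 373/3.7
= 274 + 6.10 + 5.71 + 100.81
= 386.62 mOsm/kg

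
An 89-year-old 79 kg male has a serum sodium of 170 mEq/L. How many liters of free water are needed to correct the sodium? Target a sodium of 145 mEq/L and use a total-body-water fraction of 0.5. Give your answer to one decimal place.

TBW = 0.5 · 79 = 39.5 L
Free water deficit = TBW · (Na/145 − 1)
= 39.5 · (170/145 − 1)
= 39.5 · 0.1724
= 6.81 L

6.8 L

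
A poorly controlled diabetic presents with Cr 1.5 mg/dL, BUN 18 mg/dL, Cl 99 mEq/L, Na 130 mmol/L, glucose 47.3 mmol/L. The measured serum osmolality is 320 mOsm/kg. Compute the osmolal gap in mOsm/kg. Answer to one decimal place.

Calculated osmolality = 2·Na + glucose + BUN/2.8
= 2·130 + 47.3 + 18/2.8
= 260 + 47.30 + 6.43
= 313.73 mOsm/kg ≈ 313.7 mOsm/kg
Osmolar gap = measured − calculated = 320 − 313.7 = 6.3 mOsm/kg

6.3 mOsm/kg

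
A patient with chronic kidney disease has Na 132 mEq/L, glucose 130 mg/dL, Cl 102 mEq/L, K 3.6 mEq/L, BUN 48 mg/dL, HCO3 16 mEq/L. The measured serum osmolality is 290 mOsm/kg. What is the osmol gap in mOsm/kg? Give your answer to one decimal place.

1.6 mOsm/kg

Calculated osmolality = 2·Na + glucose/18 + BUN/2.8
= 2·132 + 130/18 + 48/2.8
= 264 + 7.22 + 17.14
= 288.36 mOsm/kg ≈ 288.4 mOsm/kg
Osmolar gap = measured − calculated = 290 − 288.4 = 1.6 mOsm/kg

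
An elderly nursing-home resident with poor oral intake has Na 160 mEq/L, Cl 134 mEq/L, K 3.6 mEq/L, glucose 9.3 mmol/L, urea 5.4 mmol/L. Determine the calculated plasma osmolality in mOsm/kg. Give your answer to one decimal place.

334.7 mOsm/kg

Calculated osmolality = 2·Na + glucose + urea
= 2·160 + 9.3 + 5.4
= 320 + 9.30 + 5.40
= 334.7 mOsm/kg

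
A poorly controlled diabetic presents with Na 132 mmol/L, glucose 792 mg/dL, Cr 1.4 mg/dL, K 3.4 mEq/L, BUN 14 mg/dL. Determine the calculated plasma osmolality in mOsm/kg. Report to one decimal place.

313.0 mOsm/kg

Calculated osmolality = 2·Na + glucose/18 + BUN/2.8
= 2·132 + 792/18 + 14/2.8
= 264 + 44 + 5
= 313 mOsm/kg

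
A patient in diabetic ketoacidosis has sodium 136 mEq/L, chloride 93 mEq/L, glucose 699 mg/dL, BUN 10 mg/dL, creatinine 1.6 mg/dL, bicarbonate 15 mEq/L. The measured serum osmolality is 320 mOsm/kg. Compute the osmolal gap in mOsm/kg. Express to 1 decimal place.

5.6 mOsm/kg

Calculated osmolality = 2·Na + glucose/18 + BUN/2.8
= 2·136 + 699/18 + 10/2.8
= 272 + 38.83 + 3.57
= 314.4 mOsm/kg ≈ 314.4 mOsm/kg
Osmolar gap = measured − calculated = 320 − 314.4 = 5.6 mOsm/kg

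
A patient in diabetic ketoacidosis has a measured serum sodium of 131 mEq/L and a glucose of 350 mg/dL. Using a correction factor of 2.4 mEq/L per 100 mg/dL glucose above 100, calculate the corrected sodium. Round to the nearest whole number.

137 mEq/L

Corrected Na = measured Na + 2.4 · (glucose − 100)/100
= 131 + 2.4 · (350 − 100)/100
= 131 + 6
= 137 mEq/L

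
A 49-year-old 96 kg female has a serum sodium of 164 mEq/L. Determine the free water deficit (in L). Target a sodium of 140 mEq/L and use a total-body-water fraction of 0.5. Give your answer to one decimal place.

TBW = 0.5 · 96 = 48 L
Free water deficit = TBW · (Na/140 − 1)
= 48 · (164/140 − 1)
= 48 · 0.1714
= 8.23 L

8.2 L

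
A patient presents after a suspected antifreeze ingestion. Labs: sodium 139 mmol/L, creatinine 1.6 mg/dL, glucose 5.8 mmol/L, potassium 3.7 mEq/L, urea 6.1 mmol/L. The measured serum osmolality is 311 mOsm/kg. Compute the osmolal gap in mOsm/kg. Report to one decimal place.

Calculated osmolality = 2·Na + glucose + urea
= 2·139 + 5.8 + 6.1
= 278 + 5.80 + 6.10
= 289.9 mOsm/kg ≈ 289.9 mOsm/kg
Osmolar gap = measured − calculated = 311 − 289.9 = 21.1 mOsm/kg

21.1 mOsm/kg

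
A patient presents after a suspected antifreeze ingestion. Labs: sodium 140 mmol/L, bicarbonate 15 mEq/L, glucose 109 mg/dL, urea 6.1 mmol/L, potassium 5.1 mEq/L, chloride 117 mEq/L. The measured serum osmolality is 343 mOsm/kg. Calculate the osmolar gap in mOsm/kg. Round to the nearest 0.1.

50.8 mOsm/kg

Calculated osmolality = 2·Na + glucose/18 + urea
= 2·140 + 109/18 + 6.1
= 280 + 6.06 + 6.10
= 292.16 mOsm/kg ≈ 292.2 mOsm/kg
Osmolar gap = measured − calculated = 343 − 292.2 = 50.8 mOsm/kg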